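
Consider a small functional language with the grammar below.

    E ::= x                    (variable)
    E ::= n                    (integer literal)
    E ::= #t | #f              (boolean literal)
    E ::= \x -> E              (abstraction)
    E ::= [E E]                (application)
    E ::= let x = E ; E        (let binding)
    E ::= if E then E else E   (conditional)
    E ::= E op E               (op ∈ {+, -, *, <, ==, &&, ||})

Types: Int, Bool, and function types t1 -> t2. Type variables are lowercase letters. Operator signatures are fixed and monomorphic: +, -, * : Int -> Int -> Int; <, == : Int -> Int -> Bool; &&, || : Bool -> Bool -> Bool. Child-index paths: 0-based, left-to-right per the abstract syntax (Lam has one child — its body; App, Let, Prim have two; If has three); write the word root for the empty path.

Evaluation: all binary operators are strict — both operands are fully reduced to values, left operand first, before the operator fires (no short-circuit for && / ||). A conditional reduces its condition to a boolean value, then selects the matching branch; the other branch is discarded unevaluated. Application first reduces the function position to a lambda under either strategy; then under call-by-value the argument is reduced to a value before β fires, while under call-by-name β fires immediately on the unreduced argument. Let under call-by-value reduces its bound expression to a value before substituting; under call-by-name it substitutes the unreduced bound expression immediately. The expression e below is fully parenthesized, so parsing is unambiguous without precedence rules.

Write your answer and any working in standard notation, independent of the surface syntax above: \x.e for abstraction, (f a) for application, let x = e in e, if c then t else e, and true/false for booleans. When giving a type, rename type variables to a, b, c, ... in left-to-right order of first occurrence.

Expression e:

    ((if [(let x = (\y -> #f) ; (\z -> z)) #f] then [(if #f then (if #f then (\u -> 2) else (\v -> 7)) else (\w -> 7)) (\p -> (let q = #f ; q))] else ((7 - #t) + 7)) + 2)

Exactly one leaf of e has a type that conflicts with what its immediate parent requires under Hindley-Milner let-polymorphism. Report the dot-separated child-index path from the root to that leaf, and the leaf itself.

Trace:
\y._ : a -> Bool
let x : forall. a -> Bool
z : b
\z._ : b -> b
  unify b -> b ~ Bool -> c
  unify b ~ Bool
  unify Bool ~ c
_ _ : Bool
  unify Bool ~ Bool
  unify Bool ~ Bool
  unify Bool ~ Bool
\u._ : d -> Int
\v._ : e -> Int
  unify d -> Int ~ e -> Int
  unify d ~ e
  unify Int ~ Int
\w._ : f -> Int
  unify e -> Int ~ f -> Int
  unify e ~ f
  unify Int ~ Int
let q : Bool
q : Bool
\p._ : g -> Bool
  unify f -> Int ~ (g -> Bool) -> h
  unify f ~ g -> Bool
  unify Int ~ h
_ _ : Int
  unify Int ~ Int
  unify Bool ~ Int
  FAIL: mismatch Bool ~ Int

Answer: 0.2.0.1 : true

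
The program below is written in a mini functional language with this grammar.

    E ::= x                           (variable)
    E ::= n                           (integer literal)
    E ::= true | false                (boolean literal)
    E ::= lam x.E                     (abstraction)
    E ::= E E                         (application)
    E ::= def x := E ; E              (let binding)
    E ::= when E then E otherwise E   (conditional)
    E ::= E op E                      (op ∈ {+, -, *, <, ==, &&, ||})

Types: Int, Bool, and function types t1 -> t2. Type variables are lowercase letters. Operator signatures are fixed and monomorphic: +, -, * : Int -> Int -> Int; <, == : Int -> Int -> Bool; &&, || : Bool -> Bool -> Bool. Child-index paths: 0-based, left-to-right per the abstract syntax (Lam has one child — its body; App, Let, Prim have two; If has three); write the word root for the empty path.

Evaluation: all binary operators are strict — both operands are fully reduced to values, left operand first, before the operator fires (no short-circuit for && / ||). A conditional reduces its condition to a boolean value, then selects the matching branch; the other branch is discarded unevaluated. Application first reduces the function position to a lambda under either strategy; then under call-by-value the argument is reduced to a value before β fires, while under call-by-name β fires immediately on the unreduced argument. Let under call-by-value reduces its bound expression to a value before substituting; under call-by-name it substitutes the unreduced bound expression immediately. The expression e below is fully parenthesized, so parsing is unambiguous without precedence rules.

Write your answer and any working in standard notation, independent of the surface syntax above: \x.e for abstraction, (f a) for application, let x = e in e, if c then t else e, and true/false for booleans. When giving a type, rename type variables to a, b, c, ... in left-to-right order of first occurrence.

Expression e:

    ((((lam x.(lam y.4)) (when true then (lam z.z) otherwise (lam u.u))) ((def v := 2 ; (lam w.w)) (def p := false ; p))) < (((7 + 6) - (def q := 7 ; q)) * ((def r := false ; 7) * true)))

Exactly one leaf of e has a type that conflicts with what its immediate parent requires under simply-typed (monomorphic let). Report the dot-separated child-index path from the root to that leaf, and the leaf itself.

Answer: 1.1.1 : true

Working:
\y._ : b -> Int
\x._ : a -> b -> Int
  unify Bool ~ Bool
z : c
\z._ : c -> c
u : d
\u._ : d -> d
  unify c -> c ~ d -> d
  unify c ~ d
  unify d ~ d
  unify a -> b -> Int ~ (d -> d) -> e
  unify a ~ d -> d
  unify b -> Int ~ e
_ _ : b -> Int
let v : Int
w : f
\w._ : f -> f
let p : Bool
p : Bool
  unify f -> f ~ Bool -> g
  unify f ~ Bool
  unify Bool ~ g
_ _ : Bool
  unify b -> Int ~ Bool -> h
  unify b ~ Bool
  unify Int ~ h
_ _ : Int
  unify Int ~ Int
  unify Int ~ Int
  unify Int ~ Int
  unify Int ~ Int
let q : Int
q : Int
  unify Int ~ Int
  unify Int ~ Int
let r : Bool
  unify Int ~ Int
  unify Bool ~ Int
  FAIL: mismatch Bool ~ Int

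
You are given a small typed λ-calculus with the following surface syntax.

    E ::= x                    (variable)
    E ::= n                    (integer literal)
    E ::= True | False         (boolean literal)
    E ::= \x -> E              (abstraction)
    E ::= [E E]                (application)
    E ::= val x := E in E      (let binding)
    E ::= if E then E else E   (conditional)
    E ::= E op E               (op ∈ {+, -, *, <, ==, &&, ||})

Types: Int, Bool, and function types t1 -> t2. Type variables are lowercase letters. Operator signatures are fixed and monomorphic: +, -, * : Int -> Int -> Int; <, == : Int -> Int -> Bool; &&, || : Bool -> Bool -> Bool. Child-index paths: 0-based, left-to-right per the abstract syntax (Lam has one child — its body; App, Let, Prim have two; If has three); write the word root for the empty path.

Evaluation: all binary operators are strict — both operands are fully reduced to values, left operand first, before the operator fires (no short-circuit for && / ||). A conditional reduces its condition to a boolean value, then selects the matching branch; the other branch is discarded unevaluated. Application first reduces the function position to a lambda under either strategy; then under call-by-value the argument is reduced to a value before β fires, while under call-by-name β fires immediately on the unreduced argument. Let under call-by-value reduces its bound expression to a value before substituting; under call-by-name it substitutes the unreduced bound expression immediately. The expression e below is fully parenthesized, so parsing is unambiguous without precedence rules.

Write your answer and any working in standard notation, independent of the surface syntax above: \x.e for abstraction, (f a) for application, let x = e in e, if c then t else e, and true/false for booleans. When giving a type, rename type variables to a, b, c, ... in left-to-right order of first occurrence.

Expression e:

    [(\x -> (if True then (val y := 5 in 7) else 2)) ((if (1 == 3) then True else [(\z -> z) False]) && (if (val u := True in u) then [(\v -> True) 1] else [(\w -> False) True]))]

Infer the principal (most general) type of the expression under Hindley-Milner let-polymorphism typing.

Derivation:
  unify Bool ~ Bool
let y : Int
  unify Int ~ Int
\x._ : a -> Int
  unify Int ~ Int
  unify Int ~ Int
  unify Bool ~ Bool
z : b
\z._ : b -> b
  unify b -> b ~ Bool -> c
  unify b ~ Bool
  unify Bool ~ c
_ _ : Bool
  unify Bool ~ Bool
  unify Bool ~ Bool
let u : Bool
u : Bool
  unify Bool ~ Bool
\v._ : d -> Bool
  unify d -> Bool ~ Int -> e
  unify d ~ Int
  unify Bool ~ e
_ _ : Bool
\w._ : f -> Bool
  unify f -> Bool ~ Bool -> g
  unify f ~ Bool
  unify Bool ~ g
_ _ : Bool
  unify Bool ~ Bool
  unify Bool ~ Bool
  unify a -> Int ~ Bool -> h
  unify a ~ Bool
  unify Int ~ h
_ _ : Int

Answer: Int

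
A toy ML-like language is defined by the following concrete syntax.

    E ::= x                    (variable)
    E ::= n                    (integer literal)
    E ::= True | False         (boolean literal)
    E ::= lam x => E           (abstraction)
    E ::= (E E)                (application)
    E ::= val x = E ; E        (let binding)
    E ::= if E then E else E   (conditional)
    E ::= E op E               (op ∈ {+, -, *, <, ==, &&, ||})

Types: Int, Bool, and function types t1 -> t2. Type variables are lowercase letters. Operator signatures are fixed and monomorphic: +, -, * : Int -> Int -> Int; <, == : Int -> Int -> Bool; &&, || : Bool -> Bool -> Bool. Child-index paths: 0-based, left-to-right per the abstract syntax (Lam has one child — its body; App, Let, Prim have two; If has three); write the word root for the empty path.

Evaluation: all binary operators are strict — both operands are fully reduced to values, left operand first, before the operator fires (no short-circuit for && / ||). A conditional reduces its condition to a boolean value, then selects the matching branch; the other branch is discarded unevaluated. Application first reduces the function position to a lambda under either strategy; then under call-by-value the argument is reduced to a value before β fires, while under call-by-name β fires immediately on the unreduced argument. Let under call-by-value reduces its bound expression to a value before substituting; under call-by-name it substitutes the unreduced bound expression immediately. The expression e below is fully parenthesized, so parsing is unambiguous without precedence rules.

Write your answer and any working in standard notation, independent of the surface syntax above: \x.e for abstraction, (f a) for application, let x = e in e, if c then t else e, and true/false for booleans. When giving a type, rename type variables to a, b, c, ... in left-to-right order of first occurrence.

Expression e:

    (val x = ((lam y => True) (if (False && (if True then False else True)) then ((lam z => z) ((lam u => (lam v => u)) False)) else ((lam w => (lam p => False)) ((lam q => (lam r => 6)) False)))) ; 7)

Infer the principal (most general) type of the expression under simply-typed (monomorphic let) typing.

Trace:
\y._ : a -> Bool
  unify Bool ~ Bool
  unify Bool ~ Bool
  unify Bool ~ Bool
  unify Bool ~ Bool
  unify Bool ~ Bool
z : b
\z._ : b -> b
u : c
\v._ : d -> c
\u._ : c -> d -> c
  unify c -> d -> c ~ Bool -> e
  unify c ~ Bool
  unify d -> Bool ~ e
_ _ : d -> Bool
  unify b -> b ~ (d -> Bool) -> f
  unify b ~ d -> Bool
  unify d -> Bool ~ f
_ _ : d -> Bool
\p._ : h -> Bool
\w._ : g -> h -> Bool
\r._ : j -> Int
\q._ : i -> j -> Int
  unify i -> j -> Int ~ Bool -> k
  unify i ~ Bool
  unify j -> Int ~ k
_ _ : j -> Int
  unify g -> h -> Bool ~ (j -> Int) -> l
  unify g ~ j -> Int
  unify h -> Bool ~ l
_ _ : h -> Bool
  unify d -> Bool ~ h -> Bool
  unify d ~ h
  unify Bool ~ Bool
  unify a -> Bool ~ (h -> Bool) -> m
  unify a ~ h -> Bool
  unify Bool ~ m
_ _ : Bool
let x : Bool

Answer: Int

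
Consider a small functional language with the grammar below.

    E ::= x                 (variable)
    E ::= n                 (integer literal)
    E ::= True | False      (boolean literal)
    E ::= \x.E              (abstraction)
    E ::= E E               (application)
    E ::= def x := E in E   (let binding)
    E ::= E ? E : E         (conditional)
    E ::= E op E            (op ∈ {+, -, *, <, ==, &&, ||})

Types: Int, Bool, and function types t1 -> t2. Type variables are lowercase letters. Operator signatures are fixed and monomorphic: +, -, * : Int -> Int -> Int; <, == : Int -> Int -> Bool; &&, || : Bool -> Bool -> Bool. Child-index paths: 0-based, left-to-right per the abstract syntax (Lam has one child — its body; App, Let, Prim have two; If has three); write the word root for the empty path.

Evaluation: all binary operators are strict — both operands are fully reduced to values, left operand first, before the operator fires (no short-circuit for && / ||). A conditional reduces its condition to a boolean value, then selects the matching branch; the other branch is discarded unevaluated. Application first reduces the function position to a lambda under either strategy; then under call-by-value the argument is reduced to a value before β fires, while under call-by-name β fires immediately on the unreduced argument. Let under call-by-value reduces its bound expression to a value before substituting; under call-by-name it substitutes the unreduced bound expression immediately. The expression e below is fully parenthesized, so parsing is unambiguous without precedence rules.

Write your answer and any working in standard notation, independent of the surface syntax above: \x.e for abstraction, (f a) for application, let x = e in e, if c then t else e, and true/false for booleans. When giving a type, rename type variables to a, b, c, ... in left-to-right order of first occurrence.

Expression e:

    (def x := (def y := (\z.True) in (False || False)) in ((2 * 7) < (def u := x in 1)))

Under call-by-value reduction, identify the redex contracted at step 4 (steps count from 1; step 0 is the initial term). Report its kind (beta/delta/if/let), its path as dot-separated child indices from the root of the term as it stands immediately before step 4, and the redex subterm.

Answer: delta at 0 : (2 * 7)

Derivation:
step 0: (let x = (let y = (\z.true) in (false || false)) in ((2 * 7) < (let u = x in 1)))
step 1: [let@0] (let x = (false || false) in ((2 * 7) < (let u = x in 1)))
step 2: [delta@0] (let x = false in ((2 * 7) < (let u = x in 1)))
step 3: [let@root] ((2 * 7) < (let u = false in 1))
step 4: [delta@0] (14 < (let u = false in 1))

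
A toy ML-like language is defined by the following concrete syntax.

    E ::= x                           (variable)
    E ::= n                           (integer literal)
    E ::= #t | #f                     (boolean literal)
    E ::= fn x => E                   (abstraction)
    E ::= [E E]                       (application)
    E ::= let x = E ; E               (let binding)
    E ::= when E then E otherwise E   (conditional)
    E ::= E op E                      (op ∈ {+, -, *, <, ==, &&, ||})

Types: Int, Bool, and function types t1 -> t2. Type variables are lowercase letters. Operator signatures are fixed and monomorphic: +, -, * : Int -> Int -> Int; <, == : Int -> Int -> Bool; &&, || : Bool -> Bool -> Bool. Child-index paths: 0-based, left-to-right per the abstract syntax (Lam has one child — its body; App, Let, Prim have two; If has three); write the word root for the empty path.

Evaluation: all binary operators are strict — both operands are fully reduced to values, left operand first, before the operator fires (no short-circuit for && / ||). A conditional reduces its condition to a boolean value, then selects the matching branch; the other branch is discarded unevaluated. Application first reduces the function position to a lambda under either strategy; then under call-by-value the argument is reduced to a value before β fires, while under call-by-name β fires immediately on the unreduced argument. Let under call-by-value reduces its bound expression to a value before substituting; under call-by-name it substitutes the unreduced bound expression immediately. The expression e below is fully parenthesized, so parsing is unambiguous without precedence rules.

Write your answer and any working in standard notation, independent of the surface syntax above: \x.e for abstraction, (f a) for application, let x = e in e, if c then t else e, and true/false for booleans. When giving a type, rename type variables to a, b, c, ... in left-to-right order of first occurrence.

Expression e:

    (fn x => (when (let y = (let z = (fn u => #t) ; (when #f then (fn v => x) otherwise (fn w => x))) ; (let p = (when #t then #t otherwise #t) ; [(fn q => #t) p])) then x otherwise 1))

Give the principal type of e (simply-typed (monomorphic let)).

Derivation:
\u._ : b -> Bool
let z : b -> Bool
  unify Bool ~ Bool
x : a
\v._ : c -> a
x : a
\w._ : d -> a
  unify c -> a ~ d -> a
  unify c ~ d
  unify a ~ a
let y : d -> a
  unify Bool ~ Bool
  unify Bool ~ Bool
let p : Bool
\q._ : e -> Bool
p : Bool
  unify e -> Bool ~ Bool -> f
  unify e ~ Bool
  unify Bool ~ f
_ _ : Bool
  unify Bool ~ Bool
x : a
  unify a ~ Int
\x._ : Int -> Int

Answer: Int -> Int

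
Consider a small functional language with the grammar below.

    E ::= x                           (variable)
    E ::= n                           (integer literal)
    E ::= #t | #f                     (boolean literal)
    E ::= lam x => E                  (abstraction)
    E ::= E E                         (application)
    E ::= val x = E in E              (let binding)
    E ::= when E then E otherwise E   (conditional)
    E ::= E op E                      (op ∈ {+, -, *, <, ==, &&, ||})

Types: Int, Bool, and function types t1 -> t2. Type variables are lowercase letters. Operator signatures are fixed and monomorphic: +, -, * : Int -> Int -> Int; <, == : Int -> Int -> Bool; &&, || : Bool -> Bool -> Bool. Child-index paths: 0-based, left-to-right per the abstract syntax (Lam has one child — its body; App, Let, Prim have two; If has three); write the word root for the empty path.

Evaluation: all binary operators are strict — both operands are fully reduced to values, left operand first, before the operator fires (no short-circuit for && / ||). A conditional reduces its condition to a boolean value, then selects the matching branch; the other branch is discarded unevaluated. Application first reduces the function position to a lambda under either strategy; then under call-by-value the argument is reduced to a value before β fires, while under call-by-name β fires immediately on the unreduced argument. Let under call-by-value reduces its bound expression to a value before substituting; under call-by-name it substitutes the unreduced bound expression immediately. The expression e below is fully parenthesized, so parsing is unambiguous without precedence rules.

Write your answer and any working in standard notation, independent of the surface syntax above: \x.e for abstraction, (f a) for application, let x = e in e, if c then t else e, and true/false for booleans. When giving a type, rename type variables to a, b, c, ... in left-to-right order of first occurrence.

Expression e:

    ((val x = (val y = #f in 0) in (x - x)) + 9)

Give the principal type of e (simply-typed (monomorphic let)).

Derivation:
let y : Bool
let x : Int
x : Int
  unify Int ~ Int
x : Int
  unify Int ~ Int
  unify Int ~ Int
  unify Int ~ Int

Answer: Int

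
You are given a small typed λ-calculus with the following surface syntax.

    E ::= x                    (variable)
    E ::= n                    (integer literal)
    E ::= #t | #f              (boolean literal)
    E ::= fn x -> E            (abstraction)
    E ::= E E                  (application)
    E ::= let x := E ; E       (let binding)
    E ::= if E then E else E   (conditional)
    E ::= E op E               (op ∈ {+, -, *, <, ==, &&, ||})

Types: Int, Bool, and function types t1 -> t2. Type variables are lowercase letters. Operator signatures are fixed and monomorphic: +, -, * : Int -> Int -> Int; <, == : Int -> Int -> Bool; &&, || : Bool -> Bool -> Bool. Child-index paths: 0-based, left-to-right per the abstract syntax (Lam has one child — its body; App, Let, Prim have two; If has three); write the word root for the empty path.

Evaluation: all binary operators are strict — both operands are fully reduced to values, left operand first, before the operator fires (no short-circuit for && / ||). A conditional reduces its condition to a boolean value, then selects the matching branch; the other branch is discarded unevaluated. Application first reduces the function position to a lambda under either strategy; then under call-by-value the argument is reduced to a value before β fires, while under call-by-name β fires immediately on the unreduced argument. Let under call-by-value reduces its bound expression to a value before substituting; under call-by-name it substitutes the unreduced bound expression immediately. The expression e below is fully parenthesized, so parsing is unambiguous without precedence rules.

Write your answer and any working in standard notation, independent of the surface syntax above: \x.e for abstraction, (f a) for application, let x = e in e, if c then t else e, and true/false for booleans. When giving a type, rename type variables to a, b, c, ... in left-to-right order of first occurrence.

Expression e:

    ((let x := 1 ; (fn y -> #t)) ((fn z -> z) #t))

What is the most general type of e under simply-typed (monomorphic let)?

Answer: Bool

Derivation:
let x : Int
\y._ : a -> Bool
z : b
\z._ : b -> b
  unify b -> b ~ Bool -> c
  unify b ~ Bool
  unify Bool ~ c
_ _ : Bool
  unify a -> Bool ~ Bool -> d
  unify a ~ Bool
  unify Bool ~ d
_ _ : Bool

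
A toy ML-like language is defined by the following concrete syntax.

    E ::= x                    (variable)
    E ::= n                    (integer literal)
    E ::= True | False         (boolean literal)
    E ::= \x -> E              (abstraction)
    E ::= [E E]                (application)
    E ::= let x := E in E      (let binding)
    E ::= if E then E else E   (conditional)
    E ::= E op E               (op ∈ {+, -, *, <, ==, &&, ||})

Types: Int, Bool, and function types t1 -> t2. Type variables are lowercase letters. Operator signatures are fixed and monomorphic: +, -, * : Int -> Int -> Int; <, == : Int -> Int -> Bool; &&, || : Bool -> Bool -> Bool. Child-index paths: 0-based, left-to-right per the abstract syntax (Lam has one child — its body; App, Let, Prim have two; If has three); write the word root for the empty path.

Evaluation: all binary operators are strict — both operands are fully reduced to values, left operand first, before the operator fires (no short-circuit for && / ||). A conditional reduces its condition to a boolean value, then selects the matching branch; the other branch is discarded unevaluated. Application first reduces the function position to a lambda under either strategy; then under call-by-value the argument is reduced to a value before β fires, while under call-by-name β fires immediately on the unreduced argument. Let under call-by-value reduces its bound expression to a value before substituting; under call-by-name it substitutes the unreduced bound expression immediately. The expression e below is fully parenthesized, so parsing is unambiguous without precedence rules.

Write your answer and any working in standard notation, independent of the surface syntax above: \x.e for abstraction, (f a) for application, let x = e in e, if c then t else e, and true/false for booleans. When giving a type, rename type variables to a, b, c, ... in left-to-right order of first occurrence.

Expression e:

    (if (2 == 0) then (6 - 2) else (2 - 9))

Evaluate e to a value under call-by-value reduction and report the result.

Answer: -7

Derivation:
step 0: (if (2 == 0) then (6 - 2) else (2 - 9))
step 1: [delta@0] (if false then (6 - 2) else (2 - 9))
step 2: [if@root] (2 - 9)
step 3: [delta@root] -7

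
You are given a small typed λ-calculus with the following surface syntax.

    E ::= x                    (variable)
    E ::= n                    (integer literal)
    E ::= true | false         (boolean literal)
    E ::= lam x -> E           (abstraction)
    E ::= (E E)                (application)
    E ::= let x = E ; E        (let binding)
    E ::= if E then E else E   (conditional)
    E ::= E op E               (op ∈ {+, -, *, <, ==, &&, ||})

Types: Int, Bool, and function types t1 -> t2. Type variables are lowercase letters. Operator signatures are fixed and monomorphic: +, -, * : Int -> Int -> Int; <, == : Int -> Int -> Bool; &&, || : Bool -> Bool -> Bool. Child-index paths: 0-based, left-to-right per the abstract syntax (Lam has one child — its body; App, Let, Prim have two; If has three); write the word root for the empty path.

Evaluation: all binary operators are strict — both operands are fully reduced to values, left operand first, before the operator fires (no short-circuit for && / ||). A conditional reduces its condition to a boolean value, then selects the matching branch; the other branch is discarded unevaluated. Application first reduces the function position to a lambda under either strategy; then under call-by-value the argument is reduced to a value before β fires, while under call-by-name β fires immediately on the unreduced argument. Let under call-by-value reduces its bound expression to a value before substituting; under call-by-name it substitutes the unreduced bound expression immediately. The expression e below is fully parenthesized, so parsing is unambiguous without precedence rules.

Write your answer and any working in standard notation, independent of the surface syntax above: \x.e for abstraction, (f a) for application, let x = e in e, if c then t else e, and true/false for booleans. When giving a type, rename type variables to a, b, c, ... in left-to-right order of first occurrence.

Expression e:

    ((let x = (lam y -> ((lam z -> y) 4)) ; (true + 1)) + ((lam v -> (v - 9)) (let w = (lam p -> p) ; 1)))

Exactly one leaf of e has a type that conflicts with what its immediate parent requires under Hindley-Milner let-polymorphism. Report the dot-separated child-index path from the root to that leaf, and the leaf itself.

Trace:
y : a
\z._ : b -> a
  unify b -> a ~ Int -> c
  unify b ~ Int
  unify a ~ c
_ _ : c
\y._ : c -> c
let x : forall. c -> c
  unify Bool ~ Int
  FAIL: mismatch Bool ~ Int

Answer: 0.1.0 : true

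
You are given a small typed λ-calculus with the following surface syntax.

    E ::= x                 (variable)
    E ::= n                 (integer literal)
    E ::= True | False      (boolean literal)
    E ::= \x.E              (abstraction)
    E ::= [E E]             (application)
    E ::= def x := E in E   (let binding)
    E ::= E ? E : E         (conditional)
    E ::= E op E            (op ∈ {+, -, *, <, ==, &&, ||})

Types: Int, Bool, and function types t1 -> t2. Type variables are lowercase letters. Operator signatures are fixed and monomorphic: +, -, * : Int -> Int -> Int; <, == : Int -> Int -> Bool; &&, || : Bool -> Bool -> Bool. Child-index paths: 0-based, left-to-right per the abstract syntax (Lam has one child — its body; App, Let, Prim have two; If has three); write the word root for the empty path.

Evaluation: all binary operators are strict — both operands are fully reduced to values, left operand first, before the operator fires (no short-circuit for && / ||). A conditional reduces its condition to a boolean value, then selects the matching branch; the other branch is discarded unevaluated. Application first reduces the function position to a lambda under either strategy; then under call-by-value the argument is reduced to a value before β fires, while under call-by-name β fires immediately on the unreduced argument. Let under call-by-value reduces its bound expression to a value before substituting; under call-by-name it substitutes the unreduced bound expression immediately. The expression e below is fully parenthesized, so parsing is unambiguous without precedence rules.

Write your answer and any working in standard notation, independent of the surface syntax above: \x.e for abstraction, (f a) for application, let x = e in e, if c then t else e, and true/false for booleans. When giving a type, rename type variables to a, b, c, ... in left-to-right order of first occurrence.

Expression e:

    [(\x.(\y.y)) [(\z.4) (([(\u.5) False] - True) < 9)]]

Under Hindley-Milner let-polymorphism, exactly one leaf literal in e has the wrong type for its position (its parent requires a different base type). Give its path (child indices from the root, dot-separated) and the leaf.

Answer: 1.1.0.1 : true

Trace:
y : b
\y._ : b -> b
\x._ : a -> b -> b
\z._ : c -> Int
\u._ : d -> Int
  unify d -> Int ~ Bool -> e
  unify d ~ Bool
  unify Int ~ e
_ _ : Int
  unify Int ~ Int
  unify Bool ~ Int
  FAIL: mismatch Bool ~ Int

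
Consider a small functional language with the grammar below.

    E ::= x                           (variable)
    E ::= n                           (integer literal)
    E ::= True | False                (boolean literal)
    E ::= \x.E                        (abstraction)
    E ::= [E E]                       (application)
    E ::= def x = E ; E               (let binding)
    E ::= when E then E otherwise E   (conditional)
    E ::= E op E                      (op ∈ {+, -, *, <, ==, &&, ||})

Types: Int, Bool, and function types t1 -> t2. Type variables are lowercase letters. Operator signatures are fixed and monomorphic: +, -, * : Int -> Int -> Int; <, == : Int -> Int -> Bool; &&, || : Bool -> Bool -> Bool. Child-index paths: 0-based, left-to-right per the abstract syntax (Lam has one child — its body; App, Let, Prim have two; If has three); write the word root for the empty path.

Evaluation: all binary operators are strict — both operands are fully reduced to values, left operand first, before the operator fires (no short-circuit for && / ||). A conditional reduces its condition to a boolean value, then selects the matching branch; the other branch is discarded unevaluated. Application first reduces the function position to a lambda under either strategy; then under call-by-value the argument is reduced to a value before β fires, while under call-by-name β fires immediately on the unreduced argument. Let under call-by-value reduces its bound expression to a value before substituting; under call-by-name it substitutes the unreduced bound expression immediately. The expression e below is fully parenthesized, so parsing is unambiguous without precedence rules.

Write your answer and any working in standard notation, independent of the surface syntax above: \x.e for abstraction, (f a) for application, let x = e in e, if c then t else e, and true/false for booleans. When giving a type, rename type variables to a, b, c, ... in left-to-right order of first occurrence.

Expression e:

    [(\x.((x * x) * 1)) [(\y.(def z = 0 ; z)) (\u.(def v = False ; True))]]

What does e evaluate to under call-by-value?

Answer: 0

Trace:
step 0: ((\x.((x * x) * 1)) ((\y.(let z = 0 in z)) (\u.(let v = false in true))))
step 1: [beta@1] ((\x.((x * x) * 1)) (let z = 0 in z))
step 2: [let@1] ((\x.((x * x) * 1)) 0)
step 3: [beta@root] ((0 * 0) * 1)
step 4: [delta@0] (0 * 1)
step 5: [delta@root] 0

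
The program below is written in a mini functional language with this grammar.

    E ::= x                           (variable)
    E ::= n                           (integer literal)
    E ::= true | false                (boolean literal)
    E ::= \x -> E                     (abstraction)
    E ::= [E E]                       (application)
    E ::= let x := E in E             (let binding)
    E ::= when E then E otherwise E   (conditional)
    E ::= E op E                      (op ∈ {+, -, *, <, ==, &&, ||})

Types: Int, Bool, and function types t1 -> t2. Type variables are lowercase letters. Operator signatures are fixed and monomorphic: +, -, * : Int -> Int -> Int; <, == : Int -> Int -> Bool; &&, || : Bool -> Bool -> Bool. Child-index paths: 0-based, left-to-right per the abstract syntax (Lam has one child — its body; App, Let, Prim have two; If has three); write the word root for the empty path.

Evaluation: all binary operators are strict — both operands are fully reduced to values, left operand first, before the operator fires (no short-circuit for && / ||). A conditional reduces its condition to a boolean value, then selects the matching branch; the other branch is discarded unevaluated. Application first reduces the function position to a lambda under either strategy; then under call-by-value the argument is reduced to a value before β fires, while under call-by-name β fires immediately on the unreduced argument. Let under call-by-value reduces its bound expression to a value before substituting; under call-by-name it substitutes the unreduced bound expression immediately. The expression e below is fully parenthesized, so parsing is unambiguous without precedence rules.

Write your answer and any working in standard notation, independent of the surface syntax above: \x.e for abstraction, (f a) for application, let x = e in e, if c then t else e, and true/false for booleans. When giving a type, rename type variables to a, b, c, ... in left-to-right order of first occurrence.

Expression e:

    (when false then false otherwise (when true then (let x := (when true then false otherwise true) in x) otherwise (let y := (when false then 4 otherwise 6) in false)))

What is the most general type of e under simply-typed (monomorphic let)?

Answer: Bool

Derivation:
  unify Bool ~ Bool
  unify Bool ~ Bool
  unify Bool ~ Bool
  unify Bool ~ Bool
let x : Bool
x : Bool
  unify Bool ~ Bool
  unify Int ~ Int
let y : Int
  unify Bool ~ Bool
  unify Bool ~ Bool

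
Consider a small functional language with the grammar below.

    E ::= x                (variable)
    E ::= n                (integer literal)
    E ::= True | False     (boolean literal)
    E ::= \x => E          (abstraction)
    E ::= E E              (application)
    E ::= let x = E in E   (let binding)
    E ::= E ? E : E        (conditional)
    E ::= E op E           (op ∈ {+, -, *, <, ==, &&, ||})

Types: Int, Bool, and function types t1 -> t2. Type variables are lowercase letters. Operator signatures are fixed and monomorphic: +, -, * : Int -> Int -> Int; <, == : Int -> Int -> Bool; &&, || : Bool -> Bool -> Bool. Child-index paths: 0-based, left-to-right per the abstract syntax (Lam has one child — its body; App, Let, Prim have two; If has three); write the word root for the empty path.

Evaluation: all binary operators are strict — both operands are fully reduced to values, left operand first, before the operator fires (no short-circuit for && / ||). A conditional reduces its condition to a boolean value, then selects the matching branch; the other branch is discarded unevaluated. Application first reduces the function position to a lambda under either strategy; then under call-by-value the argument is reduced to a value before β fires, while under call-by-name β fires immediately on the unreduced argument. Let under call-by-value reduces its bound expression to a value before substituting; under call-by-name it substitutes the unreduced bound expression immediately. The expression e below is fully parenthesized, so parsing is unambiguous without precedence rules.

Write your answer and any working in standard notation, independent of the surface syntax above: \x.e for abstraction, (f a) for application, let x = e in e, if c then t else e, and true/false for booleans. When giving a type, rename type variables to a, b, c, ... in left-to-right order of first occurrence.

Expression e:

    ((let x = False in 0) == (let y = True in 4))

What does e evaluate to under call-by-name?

Answer: false

Trace:
step 0: ((let x = false in 0) == (let y = true in 4))
step 1: [let@0] (0 == (let y = true in 4))
step 2: [let@1] (0 == 4)
step 3: [delta@root] false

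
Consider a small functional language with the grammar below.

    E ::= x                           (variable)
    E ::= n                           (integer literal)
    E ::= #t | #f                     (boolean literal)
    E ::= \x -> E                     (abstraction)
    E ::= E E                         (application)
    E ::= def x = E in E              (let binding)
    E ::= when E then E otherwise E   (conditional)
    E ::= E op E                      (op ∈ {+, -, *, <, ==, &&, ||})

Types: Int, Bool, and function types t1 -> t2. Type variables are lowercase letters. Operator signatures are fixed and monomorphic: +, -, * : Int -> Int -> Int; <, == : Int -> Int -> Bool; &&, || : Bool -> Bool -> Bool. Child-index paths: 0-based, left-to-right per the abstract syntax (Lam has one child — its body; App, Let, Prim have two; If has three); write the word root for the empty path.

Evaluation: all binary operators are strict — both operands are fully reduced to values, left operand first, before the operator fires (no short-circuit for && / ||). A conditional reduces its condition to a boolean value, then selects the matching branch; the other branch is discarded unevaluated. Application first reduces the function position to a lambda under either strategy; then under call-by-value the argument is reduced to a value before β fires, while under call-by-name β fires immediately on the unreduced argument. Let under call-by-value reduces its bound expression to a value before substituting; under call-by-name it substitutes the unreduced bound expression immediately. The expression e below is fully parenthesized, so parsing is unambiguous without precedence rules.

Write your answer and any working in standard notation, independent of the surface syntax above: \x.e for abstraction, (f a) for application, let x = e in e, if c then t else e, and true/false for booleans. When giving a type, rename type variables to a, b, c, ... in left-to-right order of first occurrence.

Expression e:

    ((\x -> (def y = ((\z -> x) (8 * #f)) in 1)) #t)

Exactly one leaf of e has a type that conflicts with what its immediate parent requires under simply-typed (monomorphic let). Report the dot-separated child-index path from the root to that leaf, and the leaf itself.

Answer: 0.0.0.1.1 : false

Trace:
x : a
\z._ : b -> a
  unify Int ~ Int
  unify Bool ~ Int
  FAIL: mismatch Bool ~ Int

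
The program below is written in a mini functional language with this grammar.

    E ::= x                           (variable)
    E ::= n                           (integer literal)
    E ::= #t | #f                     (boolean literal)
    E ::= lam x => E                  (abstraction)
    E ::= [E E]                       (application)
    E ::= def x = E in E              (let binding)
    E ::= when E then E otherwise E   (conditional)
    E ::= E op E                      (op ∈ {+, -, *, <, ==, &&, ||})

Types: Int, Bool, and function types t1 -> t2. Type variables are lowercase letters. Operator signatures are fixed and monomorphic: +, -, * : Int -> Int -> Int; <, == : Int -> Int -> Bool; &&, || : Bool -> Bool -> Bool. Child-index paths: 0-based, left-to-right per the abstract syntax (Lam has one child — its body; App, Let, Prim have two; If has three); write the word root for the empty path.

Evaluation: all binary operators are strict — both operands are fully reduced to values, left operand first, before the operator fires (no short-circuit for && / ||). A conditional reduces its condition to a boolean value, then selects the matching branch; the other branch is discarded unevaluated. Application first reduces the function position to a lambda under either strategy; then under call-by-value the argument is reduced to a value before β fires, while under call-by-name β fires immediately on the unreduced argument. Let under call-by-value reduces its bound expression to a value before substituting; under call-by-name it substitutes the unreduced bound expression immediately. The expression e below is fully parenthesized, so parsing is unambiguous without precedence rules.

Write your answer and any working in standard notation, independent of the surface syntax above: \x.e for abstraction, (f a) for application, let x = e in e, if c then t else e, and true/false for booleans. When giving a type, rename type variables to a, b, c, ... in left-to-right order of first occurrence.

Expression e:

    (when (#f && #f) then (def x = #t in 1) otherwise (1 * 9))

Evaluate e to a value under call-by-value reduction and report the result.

Answer: 9

Trace:
step 0: (if (false && false) then (let x = true in 1) else (1 * 9))
step 1: [delta@0] (if false then (let x = true in 1) else (1 * 9))
step 2: [if@root] (1 * 9)
step 3: [delta@root] 9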